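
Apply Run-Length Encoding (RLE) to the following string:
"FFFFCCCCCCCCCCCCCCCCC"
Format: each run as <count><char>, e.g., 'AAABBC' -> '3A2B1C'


Scanning runs left to right:
  i=0: run of 'F' x 4 -> '4F'
  i=4: run of 'C' x 17 -> '17C'

RLE = 4F17C


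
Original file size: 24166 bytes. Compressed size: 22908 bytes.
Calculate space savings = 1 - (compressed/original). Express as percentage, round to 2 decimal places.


ratio = compressed/original = 22908/24166 = 0.947943
savings = 1 - ratio = 1 - 0.947943 = 0.052057
as a percentage: 0.052057 * 100 = 5.21%

Space savings = 1 - 22908/24166 = 5.21%


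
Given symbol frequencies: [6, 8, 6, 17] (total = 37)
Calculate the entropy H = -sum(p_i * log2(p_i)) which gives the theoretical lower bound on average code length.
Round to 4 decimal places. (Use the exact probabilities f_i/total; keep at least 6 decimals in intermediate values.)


Per-symbol terms -p_i * log2(p_i) with p_i = f_i/37:
  p = 6/37 = 0.162162: log2(p) = -2.624491, -p*log2(p) = 0.425593
  p = 8/37 = 0.216216: log2(p) = -2.209453, -p*log2(p) = 0.477720
  p = 6/37 = 0.162162: log2(p) = -2.624491, -p*log2(p) = 0.425593
  p = 17/37 = 0.459459: log2(p) = -1.121991, -p*log2(p) = 0.515509
H = 0.425593 + 0.477720 + 0.425593 + 0.515509 = 1.844415

H = 1.8444 bits/symbol


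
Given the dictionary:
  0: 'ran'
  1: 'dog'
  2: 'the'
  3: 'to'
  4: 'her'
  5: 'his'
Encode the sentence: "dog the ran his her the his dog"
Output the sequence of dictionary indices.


Look up each word in the dictionary:
  'dog' -> 1
  'the' -> 2
  'ran' -> 0
  'his' -> 5
  'her' -> 4
  'the' -> 2
  'his' -> 5
  'dog' -> 1

Encoded: [1, 2, 0, 5, 4, 2, 5, 1]


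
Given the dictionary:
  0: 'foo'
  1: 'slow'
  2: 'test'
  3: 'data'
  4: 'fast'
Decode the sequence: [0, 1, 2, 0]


Look up each index in the dictionary:
  0 -> 'foo'
  1 -> 'slow'
  2 -> 'test'
  0 -> 'foo'

Decoded: "foo slow test foo"


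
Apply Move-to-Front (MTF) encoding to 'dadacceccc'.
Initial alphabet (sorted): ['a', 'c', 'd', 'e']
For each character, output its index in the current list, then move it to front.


MTF encoding:
'd': index 2 in ['a', 'c', 'd', 'e'] -> ['d', 'a', 'c', 'e']
'a': index 1 in ['d', 'a', 'c', 'e'] -> ['a', 'd', 'c', 'e']
'd': index 1 in ['a', 'd', 'c', 'e'] -> ['d', 'a', 'c', 'e']
'a': index 1 in ['d', 'a', 'c', 'e'] -> ['a', 'd', 'c', 'e']
'c': index 2 in ['a', 'd', 'c', 'e'] -> ['c', 'a', 'd', 'e']
'c': index 0 in ['c', 'a', 'd', 'e'] -> ['c', 'a', 'd', 'e']
'e': index 3 in ['c', 'a', 'd', 'e'] -> ['e', 'c', 'a', 'd']
'c': index 1 in ['e', 'c', 'a', 'd'] -> ['c', 'e', 'a', 'd']
'c': index 0 in ['c', 'e', 'a', 'd'] -> ['c', 'e', 'a', 'd']
'c': index 0 in ['c', 'e', 'a', 'd'] -> ['c', 'e', 'a', 'd']


Output: [2, 1, 1, 1, 2, 0, 3, 1, 0, 0]


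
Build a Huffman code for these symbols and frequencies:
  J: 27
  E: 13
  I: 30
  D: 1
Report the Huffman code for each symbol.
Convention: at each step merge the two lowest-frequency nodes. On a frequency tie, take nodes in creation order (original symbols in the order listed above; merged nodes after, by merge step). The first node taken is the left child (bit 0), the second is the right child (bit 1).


Huffman tree construction:
Step 1: Merge D(1) + E(13) = 14
Step 2: Merge (D+E)(14) + J(27) = 41
Step 3: Merge I(30) + ((D+E)+J)(41) = 71
Read each symbol's code off the tree from the root (left child = 0, right child = 1).

Codes:
  J: 11 (length 2)
  E: 101 (length 3)
  I: 0 (length 1)
  D: 100 (length 3)
Average code length: 126/71 = 1.7746 bits/symbol


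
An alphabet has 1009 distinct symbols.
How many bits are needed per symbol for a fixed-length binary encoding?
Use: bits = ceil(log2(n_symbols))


log2(1009) = 9.9787
Bracket: 2^9 = 512 < 1009 <= 2^10 = 1024
So ceil(log2(1009)) = 10

bits = ceil(log2(1009)) = ceil(9.9787) = 10 bits


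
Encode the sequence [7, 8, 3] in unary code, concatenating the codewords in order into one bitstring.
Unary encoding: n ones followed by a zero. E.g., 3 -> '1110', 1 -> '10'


Encode each number as n ones followed by a terminating 0:
  7 -> 11111110 (8 bits)
  8 -> 111111110 (9 bits)
  3 -> 1110 (4 bits)
Total length = 8 + 9 + 4 = 21 bits.

Unary([7, 8, 3]) = 111111101111111101110 (21 bits)


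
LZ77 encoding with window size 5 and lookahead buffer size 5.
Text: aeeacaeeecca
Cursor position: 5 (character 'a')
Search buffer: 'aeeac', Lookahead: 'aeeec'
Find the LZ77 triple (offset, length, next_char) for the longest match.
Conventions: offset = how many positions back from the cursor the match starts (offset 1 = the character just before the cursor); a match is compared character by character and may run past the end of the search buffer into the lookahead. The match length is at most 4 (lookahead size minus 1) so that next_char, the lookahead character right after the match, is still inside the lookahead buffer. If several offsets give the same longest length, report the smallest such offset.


Try each offset into the search buffer:
  offset=1 (pos 4, char 'c'): match length 0
  offset=2 (pos 3, char 'a'): match length 1
  offset=3 (pos 2, char 'e'): match length 0
  offset=4 (pos 1, char 'e'): match length 0
  offset=5 (pos 0, char 'a'): match length 3
Longest match has length 3 at offset 5.
next_char = character at position 5 + 3 = 8 -> 'e'

Best match: offset=5, length=3 (matching 'aee' starting at position 0)
LZ77 triple: (5, 3, 'e')


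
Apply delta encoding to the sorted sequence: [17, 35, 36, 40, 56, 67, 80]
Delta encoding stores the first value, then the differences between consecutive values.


First value: 17
Deltas:
  35 - 17 = 18
  36 - 35 = 1
  40 - 36 = 4
  56 - 40 = 16
  67 - 56 = 11
  80 - 67 = 13


Delta encoded: [17, 18, 1, 4, 16, 11, 13]


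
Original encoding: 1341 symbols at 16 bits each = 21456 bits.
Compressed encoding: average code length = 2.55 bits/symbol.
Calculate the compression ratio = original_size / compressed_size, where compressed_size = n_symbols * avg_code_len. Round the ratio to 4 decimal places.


original_size = n_symbols * orig_bits = 1341 * 16 = 21456 bits
compressed_size = n_symbols * avg_code_len = 1341 * 2.55 = 3419.55 bits
ratio = original_size / compressed_size = 21456 / 3419.55 = 6.2745

Compression ratio = 6.2745


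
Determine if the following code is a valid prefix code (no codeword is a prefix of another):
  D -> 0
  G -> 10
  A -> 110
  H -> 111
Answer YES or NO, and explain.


Checking each pair (does one codeword prefix another?):
  D='0' vs G='10': no prefix
  D='0' vs A='110': no prefix
  D='0' vs H='111': no prefix
  G='10' vs D='0': no prefix
  G='10' vs A='110': no prefix
  G='10' vs H='111': no prefix
  A='110' vs D='0': no prefix
  A='110' vs G='10': no prefix
  A='110' vs H='111': no prefix
  H='111' vs D='0': no prefix
  H='111' vs G='10': no prefix
  H='111' vs A='110': no prefix
No violation found over all pairs.

YES -- this is a valid prefix code. No codeword is a prefix of any other codeword.


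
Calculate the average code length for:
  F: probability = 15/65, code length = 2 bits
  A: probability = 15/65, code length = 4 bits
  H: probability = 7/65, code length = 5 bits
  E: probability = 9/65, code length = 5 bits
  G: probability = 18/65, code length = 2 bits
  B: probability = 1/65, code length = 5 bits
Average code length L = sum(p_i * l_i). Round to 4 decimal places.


Weighted contributions p_i * l_i:
  F: (15/65) * 2 = 30/65
  A: (15/65) * 4 = 60/65
  H: (7/65) * 5 = 35/65
  E: (9/65) * 5 = 45/65
  G: (18/65) * 2 = 36/65
  B: (1/65) * 5 = 5/65
Sum = (30 + 60 + 35 + 45 + 36 + 5)/65 = 211/65

L = 211/65 = 3.2462 bits/symbol


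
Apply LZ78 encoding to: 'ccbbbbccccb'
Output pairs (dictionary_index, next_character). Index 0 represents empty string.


LZ78 encoding steps:
Dictionary: {0: ''}
Step 1: w='' (idx 0), next='c' -> output (0, 'c'), add 'c' as idx 1
Step 2: w='c' (idx 1), next='b' -> output (1, 'b'), add 'cb' as idx 2
Step 3: w='' (idx 0), next='b' -> output (0, 'b'), add 'b' as idx 3
Step 4: w='b' (idx 3), next='b' -> output (3, 'b'), add 'bb' as idx 4
Step 5: w='c' (idx 1), next='c' -> output (1, 'c'), add 'cc' as idx 5
Step 6: w='cc' (idx 5), next='b' -> output (5, 'b'), add 'ccb' as idx 6


Encoded: [(0, 'c'), (1, 'b'), (0, 'b'), (3, 'b'), (1, 'c'), (5, 'b')]


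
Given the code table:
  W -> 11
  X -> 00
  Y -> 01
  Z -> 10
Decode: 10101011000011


Decoding:
10 -> Z
10 -> Z
10 -> Z
11 -> W
00 -> X
00 -> X
11 -> W


Result: ZZZWXXW


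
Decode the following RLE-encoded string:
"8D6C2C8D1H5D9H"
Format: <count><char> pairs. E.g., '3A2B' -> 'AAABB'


Expanding each <count><char> pair:
  8D -> 'DDDDDDDD'
  6C -> 'CCCCCC'
  2C -> 'CC'
  8D -> 'DDDDDDDD'
  1H -> 'H'
  5D -> 'DDDDD'
  9H -> 'HHHHHHHHH'

Decoded = DDDDDDDDCCCCCCCCDDDDDDDDHDDDDDHHHHHHHHH


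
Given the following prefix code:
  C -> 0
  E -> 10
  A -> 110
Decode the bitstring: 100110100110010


Decoding step by step:
Bits 10 -> E
Bits 0 -> C
Bits 110 -> A
Bits 10 -> E
Bits 0 -> C
Bits 110 -> A
Bits 0 -> C
Bits 10 -> E


Decoded message: ECAECACE


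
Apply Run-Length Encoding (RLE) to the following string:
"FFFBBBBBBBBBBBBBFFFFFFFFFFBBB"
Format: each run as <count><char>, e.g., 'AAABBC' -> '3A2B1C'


Scanning runs left to right:
  i=0: run of 'F' x 3 -> '3F'
  i=3: run of 'B' x 13 -> '13B'
  i=16: run of 'F' x 10 -> '10F'
  i=26: run of 'B' x 3 -> '3B'

RLE = 3F13B10F3B


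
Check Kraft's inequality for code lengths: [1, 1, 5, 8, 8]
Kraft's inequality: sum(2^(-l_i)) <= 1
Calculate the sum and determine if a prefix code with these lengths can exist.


Sum = 2^(-1) + 2^(-1) + 2^(-5) + 2^(-8) + 2^(-8)
    = 0.5 + 0.5 + 0.03125 + 0.00390625 + 0.00390625
    = 266/256 = 1.0390625
Since 1.0390625 > 1, Kraft's inequality is NOT satisfied.
A prefix code with these lengths CANNOT exist.

Kraft sum = 1.0390625. Not satisfied.


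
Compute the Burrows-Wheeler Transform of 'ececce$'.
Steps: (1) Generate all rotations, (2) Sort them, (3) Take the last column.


Rotations (sorted):
  0: $ececce -> last char: e
  1: cce$ece -> last char: e
  2: ce$ecec -> last char: c
  3: cecce$e -> last char: e
  4: e$ececc -> last char: c
  5: ecce$ec -> last char: c
  6: ececce$ -> last char: $


BWT = eececc$


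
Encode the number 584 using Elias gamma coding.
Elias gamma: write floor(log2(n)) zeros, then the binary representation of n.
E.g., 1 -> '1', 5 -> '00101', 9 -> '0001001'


num_bits = floor(log2(584)) + 1 = 10
leading_zeros = num_bits - 1 = 9
binary(584) = 1001001000

Elias gamma(584) = '000000000' + '1001001000' = 0000000001001001000 (19 bits)


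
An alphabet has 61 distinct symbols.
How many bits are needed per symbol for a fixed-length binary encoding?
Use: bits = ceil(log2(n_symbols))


log2(61) = 5.9307
Bracket: 2^5 = 32 < 61 <= 2^6 = 64
So ceil(log2(61)) = 6

bits = ceil(log2(61)) = ceil(5.9307) = 6 bits


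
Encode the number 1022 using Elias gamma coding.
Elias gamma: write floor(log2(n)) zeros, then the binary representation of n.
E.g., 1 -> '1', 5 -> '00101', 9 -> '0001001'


num_bits = floor(log2(1022)) + 1 = 10
leading_zeros = num_bits - 1 = 9
binary(1022) = 1111111110

Elias gamma(1022) = '000000000' + '1111111110' = 0000000001111111110 (19 bits)


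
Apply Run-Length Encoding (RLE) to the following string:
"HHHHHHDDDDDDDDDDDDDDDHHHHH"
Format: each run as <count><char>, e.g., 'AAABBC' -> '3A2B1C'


Scanning runs left to right:
  i=0: run of 'H' x 6 -> '6H'
  i=6: run of 'D' x 15 -> '15D'
  i=21: run of 'H' x 5 -> '5H'

RLE = 6H15D5H


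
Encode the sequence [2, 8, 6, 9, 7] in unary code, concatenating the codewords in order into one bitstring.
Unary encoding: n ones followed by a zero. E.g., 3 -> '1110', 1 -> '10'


Encode each number as n ones followed by a terminating 0:
  2 -> 110 (3 bits)
  8 -> 111111110 (9 bits)
  6 -> 1111110 (7 bits)
  9 -> 1111111110 (10 bits)
  7 -> 11111110 (8 bits)
Total length = 3 + 9 + 7 + 10 + 8 = 37 bits.

Unary([2, 8, 6, 9, 7]) = 1101111111101111110111111111011111110 (37 bits)


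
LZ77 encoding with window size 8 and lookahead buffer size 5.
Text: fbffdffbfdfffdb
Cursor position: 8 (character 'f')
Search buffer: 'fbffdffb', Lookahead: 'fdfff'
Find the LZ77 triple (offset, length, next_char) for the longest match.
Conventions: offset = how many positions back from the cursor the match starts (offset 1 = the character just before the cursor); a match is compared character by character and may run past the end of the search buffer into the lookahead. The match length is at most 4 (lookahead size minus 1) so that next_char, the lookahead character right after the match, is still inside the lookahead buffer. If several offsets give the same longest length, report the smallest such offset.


Try each offset into the search buffer:
  offset=1 (pos 7, char 'b'): match length 0
  offset=2 (pos 6, char 'f'): match length 1
  offset=3 (pos 5, char 'f'): match length 1
  offset=4 (pos 4, char 'd'): match length 0
  offset=5 (pos 3, char 'f'): match length 4
  offset=6 (pos 2, char 'f'): match length 1
  offset=7 (pos 1, char 'b'): match length 0
  offset=8 (pos 0, char 'f'): match length 1
Longest match has length 4 at offset 5.
next_char = character at position 8 + 4 = 12 -> 'f'

Best match: offset=5, length=4 (matching 'fdff' starting at position 3)
LZ77 triple: (5, 4, 'f')


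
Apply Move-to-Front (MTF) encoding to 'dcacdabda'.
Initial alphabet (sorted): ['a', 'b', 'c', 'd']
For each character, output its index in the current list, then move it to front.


MTF encoding:
'd': index 3 in ['a', 'b', 'c', 'd'] -> ['d', 'a', 'b', 'c']
'c': index 3 in ['d', 'a', 'b', 'c'] -> ['c', 'd', 'a', 'b']
'a': index 2 in ['c', 'd', 'a', 'b'] -> ['a', 'c', 'd', 'b']
'c': index 1 in ['a', 'c', 'd', 'b'] -> ['c', 'a', 'd', 'b']
'd': index 2 in ['c', 'a', 'd', 'b'] -> ['d', 'c', 'a', 'b']
'a': index 2 in ['d', 'c', 'a', 'b'] -> ['a', 'd', 'c', 'b']
'b': index 3 in ['a', 'd', 'c', 'b'] -> ['b', 'a', 'd', 'c']
'd': index 2 in ['b', 'a', 'd', 'c'] -> ['d', 'b', 'a', 'c']
'a': index 2 in ['d', 'b', 'a', 'c'] -> ['a', 'd', 'b', 'c']


Output: [3, 3, 2, 1, 2, 2, 3, 2, 2]


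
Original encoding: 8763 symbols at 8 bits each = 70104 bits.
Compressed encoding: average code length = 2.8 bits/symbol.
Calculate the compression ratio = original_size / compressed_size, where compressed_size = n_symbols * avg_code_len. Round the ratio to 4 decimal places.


original_size = n_symbols * orig_bits = 8763 * 8 = 70104 bits
compressed_size = n_symbols * avg_code_len = 8763 * 2.8 = 24536.4 bits
ratio = original_size / compressed_size = 70104 / 24536.4 = 2.8571

Compression ratio = 2.8571


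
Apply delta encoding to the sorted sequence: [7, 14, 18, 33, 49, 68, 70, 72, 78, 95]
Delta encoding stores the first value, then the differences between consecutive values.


First value: 7
Deltas:
  14 - 7 = 7
  18 - 14 = 4
  33 - 18 = 15
  49 - 33 = 16
  68 - 49 = 19
  70 - 68 = 2
  72 - 70 = 2
  78 - 72 = 6
  95 - 78 = 17


Delta encoded: [7, 7, 4, 15, 16, 19, 2, 2, 6, 17]


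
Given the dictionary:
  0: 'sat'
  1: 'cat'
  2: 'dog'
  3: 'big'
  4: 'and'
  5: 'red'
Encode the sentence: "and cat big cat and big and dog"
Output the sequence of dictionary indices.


Look up each word in the dictionary:
  'and' -> 4
  'cat' -> 1
  'big' -> 3
  'cat' -> 1
  'and' -> 4
  'big' -> 3
  'and' -> 4
  'dog' -> 2

Encoded: [4, 1, 3, 1, 4, 3, 4, 2]


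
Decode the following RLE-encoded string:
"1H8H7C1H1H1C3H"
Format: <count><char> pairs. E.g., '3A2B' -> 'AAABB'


Expanding each <count><char> pair:
  1H -> 'H'
  8H -> 'HHHHHHHH'
  7C -> 'CCCCCCC'
  1H -> 'H'
  1H -> 'H'
  1C -> 'C'
  3H -> 'HHH'

Decoded = HHHHHHHHHCCCCCCCHHCHHH


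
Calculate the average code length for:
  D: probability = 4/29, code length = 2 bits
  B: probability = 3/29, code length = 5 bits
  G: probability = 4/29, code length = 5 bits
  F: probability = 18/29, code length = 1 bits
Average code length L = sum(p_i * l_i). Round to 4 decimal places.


Weighted contributions p_i * l_i:
  D: (4/29) * 2 = 8/29
  B: (3/29) * 5 = 15/29
  G: (4/29) * 5 = 20/29
  F: (18/29) * 1 = 18/29
Sum = (8 + 15 + 20 + 18)/29 = 61/29

L = 61/29 = 2.1034 bits/symbol


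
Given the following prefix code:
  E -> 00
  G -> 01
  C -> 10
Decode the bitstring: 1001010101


Decoding step by step:
Bits 10 -> C
Bits 01 -> G
Bits 01 -> G
Bits 01 -> G
Bits 01 -> G


Decoded message: CGGGG


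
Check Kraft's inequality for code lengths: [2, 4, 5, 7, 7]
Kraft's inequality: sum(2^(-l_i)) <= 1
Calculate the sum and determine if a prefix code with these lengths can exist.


Sum = 2^(-2) + 2^(-4) + 2^(-5) + 2^(-7) + 2^(-7)
    = 0.25 + 0.0625 + 0.03125 + 0.0078125 + 0.0078125
    = 46/128 = 0.359375
Since 0.359375 <= 1, Kraft's inequality IS satisfied.
A prefix code with these lengths CAN exist.

Kraft sum = 0.359375. Satisfied.


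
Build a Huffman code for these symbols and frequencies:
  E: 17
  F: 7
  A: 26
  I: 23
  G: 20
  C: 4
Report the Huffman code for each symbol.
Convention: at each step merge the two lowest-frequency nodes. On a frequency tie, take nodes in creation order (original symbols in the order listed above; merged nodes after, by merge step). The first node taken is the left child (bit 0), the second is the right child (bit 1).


Huffman tree construction:
Step 1: Merge C(4) + F(7) = 11
Step 2: Merge (C+F)(11) + E(17) = 28
Step 3: Merge G(20) + I(23) = 43
Step 4: Merge A(26) + ((C+F)+E)(28) = 54
Step 5: Merge (G+I)(43) + (A+((C+F)+E))(54) = 97
Read each symbol's code off the tree from the root (left child = 0, right child = 1).

Codes:
  E: 111 (length 3)
  F: 1101 (length 4)
  A: 10 (length 2)
  I: 01 (length 2)
  G: 00 (length 2)
  C: 1100 (length 4)
Average code length: 233/97 = 2.4021 bits/symbol


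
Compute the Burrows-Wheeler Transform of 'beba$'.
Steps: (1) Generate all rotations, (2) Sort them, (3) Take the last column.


Rotations (sorted):
  0: $beba -> last char: a
  1: a$beb -> last char: b
  2: ba$be -> last char: e
  3: beba$ -> last char: $
  4: eba$b -> last char: b


BWT = abe$b


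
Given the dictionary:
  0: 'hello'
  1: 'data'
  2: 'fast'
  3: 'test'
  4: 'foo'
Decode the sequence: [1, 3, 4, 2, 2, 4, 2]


Look up each index in the dictionary:
  1 -> 'data'
  3 -> 'test'
  4 -> 'foo'
  2 -> 'fast'
  2 -> 'fast'
  4 -> 'foo'
  2 -> 'fast'

Decoded: "data test foo fast fast foo fast"


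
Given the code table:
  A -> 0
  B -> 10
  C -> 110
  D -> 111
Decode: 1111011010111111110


Decoding:
111 -> D
10 -> B
110 -> C
10 -> B
111 -> D
111 -> D
110 -> C


Result: DBCBDDC


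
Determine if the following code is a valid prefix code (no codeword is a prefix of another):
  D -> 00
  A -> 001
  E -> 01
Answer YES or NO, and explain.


Checking each pair (does one codeword prefix another?):
  D='00' vs A='001': prefix -- VIOLATION

NO -- this is NOT a valid prefix code. D (00) is a prefix of A (001).


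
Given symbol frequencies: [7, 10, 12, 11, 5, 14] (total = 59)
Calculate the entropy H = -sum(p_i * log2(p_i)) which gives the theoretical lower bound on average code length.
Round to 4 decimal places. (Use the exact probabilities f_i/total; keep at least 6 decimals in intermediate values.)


Per-symbol terms -p_i * log2(p_i) with p_i = f_i/59:
  p = 7/59 = 0.118644: log2(p) = -3.075288, -p*log2(p) = 0.364865
  p = 10/59 = 0.169492: log2(p) = -2.560715, -p*log2(p) = 0.434019
  p = 12/59 = 0.203390: log2(p) = -2.297681, -p*log2(p) = 0.467325
  p = 11/59 = 0.186441: log2(p) = -2.423211, -p*log2(p) = 0.451785
  p = 5/59 = 0.084746: log2(p) = -3.560715, -p*log2(p) = 0.301756
  p = 14/59 = 0.237288: log2(p) = -2.075288, -p*log2(p) = 0.492441
H = 0.364865 + 0.434019 + 0.467325 + 0.451785 + 0.301756 + 0.492441 = 2.512191

H = 2.5122 bits/symbol


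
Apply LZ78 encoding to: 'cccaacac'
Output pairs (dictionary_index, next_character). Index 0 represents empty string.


LZ78 encoding steps:
Dictionary: {0: ''}
Step 1: w='' (idx 0), next='c' -> output (0, 'c'), add 'c' as idx 1
Step 2: w='c' (idx 1), next='c' -> output (1, 'c'), add 'cc' as idx 2
Step 3: w='' (idx 0), next='a' -> output (0, 'a'), add 'a' as idx 3
Step 4: w='a' (idx 3), next='c' -> output (3, 'c'), add 'ac' as idx 4
Step 5: w='ac' (idx 4), end of input -> output (4, '')


Encoded: [(0, 'c'), (1, 'c'), (0, 'a'), (3, 'c'), (4, '')]


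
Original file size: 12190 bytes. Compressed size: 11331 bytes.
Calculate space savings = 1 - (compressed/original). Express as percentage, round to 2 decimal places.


ratio = compressed/original = 11331/12190 = 0.929532
savings = 1 - ratio = 1 - 0.929532 = 0.070468
as a percentage: 0.070468 * 100 = 7.05%

Space savings = 1 - 11331/12190 = 7.05%


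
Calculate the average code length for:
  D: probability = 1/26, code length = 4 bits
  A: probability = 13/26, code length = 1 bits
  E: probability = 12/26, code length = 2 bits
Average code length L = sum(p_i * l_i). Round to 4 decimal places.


Weighted contributions p_i * l_i:
  D: (1/26) * 4 = 4/26
  A: (13/26) * 1 = 13/26
  E: (12/26) * 2 = 24/26
Sum = (4 + 13 + 24)/26 = 41/26

L = 41/26 = 1.5769 bits/symbol


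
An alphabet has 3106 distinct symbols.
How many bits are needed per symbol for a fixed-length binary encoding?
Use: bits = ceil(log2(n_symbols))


log2(3106) = 11.6008
Bracket: 2^11 = 2048 < 3106 <= 2^12 = 4096
So ceil(log2(3106)) = 12

bits = ceil(log2(3106)) = ceil(11.6008) = 12 bits


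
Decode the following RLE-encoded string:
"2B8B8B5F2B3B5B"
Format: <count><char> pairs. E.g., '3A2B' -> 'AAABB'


Expanding each <count><char> pair:
  2B -> 'BB'
  8B -> 'BBBBBBBB'
  8B -> 'BBBBBBBB'
  5F -> 'FFFFF'
  2B -> 'BB'
  3B -> 'BBB'
  5B -> 'BBBBB'

Decoded = BBBBBBBBBBBBBBBBBBFFFFFBBBBBBBBBB


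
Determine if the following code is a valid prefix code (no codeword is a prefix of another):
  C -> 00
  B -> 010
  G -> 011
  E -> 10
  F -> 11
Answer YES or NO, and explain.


Checking each pair (does one codeword prefix another?):
  C='00' vs B='010': no prefix
  C='00' vs G='011': no prefix
  C='00' vs E='10': no prefix
  C='00' vs F='11': no prefix
  B='010' vs C='00': no prefix
  B='010' vs G='011': no prefix
  B='010' vs E='10': no prefix
  B='010' vs F='11': no prefix
  G='011' vs C='00': no prefix
  G='011' vs B='010': no prefix
  G='011' vs E='10': no prefix
  G='011' vs F='11': no prefix
  E='10' vs C='00': no prefix
  E='10' vs B='010': no prefix
  E='10' vs G='011': no prefix
  E='10' vs F='11': no prefix
  F='11' vs C='00': no prefix
  F='11' vs B='010': no prefix
  F='11' vs G='011': no prefix
  F='11' vs E='10': no prefix
No violation found over all pairs.

YES -- this is a valid prefix code. No codeword is a prefix of any other codeword.


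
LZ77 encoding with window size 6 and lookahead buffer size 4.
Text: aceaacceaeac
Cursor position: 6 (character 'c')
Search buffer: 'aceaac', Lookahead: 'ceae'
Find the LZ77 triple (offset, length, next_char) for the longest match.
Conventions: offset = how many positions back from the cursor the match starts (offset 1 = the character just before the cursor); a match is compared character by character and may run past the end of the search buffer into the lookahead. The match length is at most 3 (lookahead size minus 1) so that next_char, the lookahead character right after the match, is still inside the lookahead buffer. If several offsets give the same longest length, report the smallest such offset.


Try each offset into the search buffer:
  offset=1 (pos 5, char 'c'): match length 1
  offset=2 (pos 4, char 'a'): match length 0
  offset=3 (pos 3, char 'a'): match length 0
  offset=4 (pos 2, char 'e'): match length 0
  offset=5 (pos 1, char 'c'): match length 3
  offset=6 (pos 0, char 'a'): match length 0
Longest match has length 3 at offset 5.
next_char = character at position 6 + 3 = 9 -> 'e'

Best match: offset=5, length=3 (matching 'cea' starting at position 1)
LZ77 triple: (5, 3, 'e')


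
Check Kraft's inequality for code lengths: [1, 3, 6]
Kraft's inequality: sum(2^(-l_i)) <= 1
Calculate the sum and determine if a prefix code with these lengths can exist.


Sum = 2^(-1) + 2^(-3) + 2^(-6)
    = 0.5 + 0.125 + 0.015625
    = 41/64 = 0.640625
Since 0.640625 <= 1, Kraft's inequality IS satisfied.
A prefix code with these lengths CAN exist.

Kraft sum = 0.640625. Satisfied.


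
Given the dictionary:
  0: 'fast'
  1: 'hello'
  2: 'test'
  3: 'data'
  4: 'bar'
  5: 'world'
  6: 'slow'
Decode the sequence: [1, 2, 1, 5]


Look up each index in the dictionary:
  1 -> 'hello'
  2 -> 'test'
  1 -> 'hello'
  5 -> 'world'

Decoded: "hello test hello world"


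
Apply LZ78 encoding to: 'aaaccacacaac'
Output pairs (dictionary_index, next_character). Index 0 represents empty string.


LZ78 encoding steps:
Dictionary: {0: ''}
Step 1: w='' (idx 0), next='a' -> output (0, 'a'), add 'a' as idx 1
Step 2: w='a' (idx 1), next='a' -> output (1, 'a'), add 'aa' as idx 2
Step 3: w='' (idx 0), next='c' -> output (0, 'c'), add 'c' as idx 3
Step 4: w='c' (idx 3), next='a' -> output (3, 'a'), add 'ca' as idx 4
Step 5: w='ca' (idx 4), next='c' -> output (4, 'c'), add 'cac' as idx 5
Step 6: w='aa' (idx 2), next='c' -> output (2, 'c'), add 'aac' as idx 6


Encoded: [(0, 'a'), (1, 'a'), (0, 'c'), (3, 'a'), (4, 'c'), (2, 'c')]


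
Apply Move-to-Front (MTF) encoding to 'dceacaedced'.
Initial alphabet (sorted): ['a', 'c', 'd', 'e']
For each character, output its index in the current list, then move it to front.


MTF encoding:
'd': index 2 in ['a', 'c', 'd', 'e'] -> ['d', 'a', 'c', 'e']
'c': index 2 in ['d', 'a', 'c', 'e'] -> ['c', 'd', 'a', 'e']
'e': index 3 in ['c', 'd', 'a', 'e'] -> ['e', 'c', 'd', 'a']
'a': index 3 in ['e', 'c', 'd', 'a'] -> ['a', 'e', 'c', 'd']
'c': index 2 in ['a', 'e', 'c', 'd'] -> ['c', 'a', 'e', 'd']
'a': index 1 in ['c', 'a', 'e', 'd'] -> ['a', 'c', 'e', 'd']
'e': index 2 in ['a', 'c', 'e', 'd'] -> ['e', 'a', 'c', 'd']
'd': index 3 in ['e', 'a', 'c', 'd'] -> ['d', 'e', 'a', 'c']
'c': index 3 in ['d', 'e', 'a', 'c'] -> ['c', 'd', 'e', 'a']
'e': index 2 in ['c', 'd', 'e', 'a'] -> ['e', 'c', 'd', 'a']
'd': index 2 in ['e', 'c', 'd', 'a'] -> ['d', 'e', 'c', 'a']


Output: [2, 2, 3, 3, 2, 1, 2, 3, 3, 2, 2]


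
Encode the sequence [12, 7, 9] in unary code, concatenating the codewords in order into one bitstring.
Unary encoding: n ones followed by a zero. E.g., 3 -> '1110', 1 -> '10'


Encode each number as n ones followed by a terminating 0:
  12 -> 1111111111110 (13 bits)
  7 -> 11111110 (8 bits)
  9 -> 1111111110 (10 bits)
Total length = 13 + 8 + 10 = 31 bits.

Unary([12, 7, 9]) = 1111111111110111111101111111110 (31 bits)


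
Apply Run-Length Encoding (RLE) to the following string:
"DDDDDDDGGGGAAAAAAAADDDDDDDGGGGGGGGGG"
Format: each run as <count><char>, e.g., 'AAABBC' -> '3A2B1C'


Scanning runs left to right:
  i=0: run of 'D' x 7 -> '7D'
  i=7: run of 'G' x 4 -> '4G'
  i=11: run of 'A' x 8 -> '8A'
  i=19: run of 'D' x 7 -> '7D'
  i=26: run of 'G' x 10 -> '10G'

RLE = 7D4G8A7D10G


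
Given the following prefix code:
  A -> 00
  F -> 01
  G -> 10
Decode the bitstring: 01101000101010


Decoding step by step:
Bits 01 -> F
Bits 10 -> G
Bits 10 -> G
Bits 00 -> A
Bits 10 -> G
Bits 10 -> G
Bits 10 -> G


Decoded message: FGGAGGG


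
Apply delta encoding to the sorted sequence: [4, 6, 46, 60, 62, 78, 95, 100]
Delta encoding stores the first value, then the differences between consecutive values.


First value: 4
Deltas:
  6 - 4 = 2
  46 - 6 = 40
  60 - 46 = 14
  62 - 60 = 2
  78 - 62 = 16
  95 - 78 = 17
  100 - 95 = 5


Delta encoded: [4, 2, 40, 14, 2, 16, 17, 5]


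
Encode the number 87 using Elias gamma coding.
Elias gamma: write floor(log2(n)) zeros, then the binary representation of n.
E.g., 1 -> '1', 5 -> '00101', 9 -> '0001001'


num_bits = floor(log2(87)) + 1 = 7
leading_zeros = num_bits - 1 = 6
binary(87) = 1010111

Elias gamma(87) = '000000' + '1010111' = 0000001010111 (13 bits)


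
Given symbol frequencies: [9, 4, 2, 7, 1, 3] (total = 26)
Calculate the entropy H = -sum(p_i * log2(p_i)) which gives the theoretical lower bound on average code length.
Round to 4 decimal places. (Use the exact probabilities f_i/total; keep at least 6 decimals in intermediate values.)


Per-symbol terms -p_i * log2(p_i) with p_i = f_i/26:
  p = 9/26 = 0.346154: log2(p) = -1.530515, -p*log2(p) = 0.529794
  p = 4/26 = 0.153846: log2(p) = -2.700440, -p*log2(p) = 0.415452
  p = 2/26 = 0.076923: log2(p) = -3.700440, -p*log2(p) = 0.284649
  p = 7/26 = 0.269231: log2(p) = -1.893085, -p*log2(p) = 0.509677
  p = 1/26 = 0.038462: log2(p) = -4.700440, -p*log2(p) = 0.180786
  p = 3/26 = 0.115385: log2(p) = -3.115477, -p*log2(p) = 0.359478
H = 0.529794 + 0.415452 + 0.284649 + 0.509677 + 0.180786 + 0.359478 = 2.279836

H = 2.2798 bits/symbol


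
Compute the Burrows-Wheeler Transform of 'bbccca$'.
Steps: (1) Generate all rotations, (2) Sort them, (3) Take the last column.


Rotations (sorted):
  0: $bbccca -> last char: a
  1: a$bbccc -> last char: c
  2: bbccca$ -> last char: $
  3: bccca$b -> last char: b
  4: ca$bbcc -> last char: c
  5: cca$bbc -> last char: c
  6: ccca$bb -> last char: b


BWT = ac$bccb


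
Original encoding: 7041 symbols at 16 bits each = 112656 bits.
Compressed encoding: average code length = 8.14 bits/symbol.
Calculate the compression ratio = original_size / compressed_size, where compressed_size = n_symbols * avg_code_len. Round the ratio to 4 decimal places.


original_size = n_symbols * orig_bits = 7041 * 16 = 112656 bits
compressed_size = n_symbols * avg_code_len = 7041 * 8.14 = 57313.74 bits
ratio = original_size / compressed_size = 112656 / 57313.74 = 1.9656

Compression ratio = 1.9656


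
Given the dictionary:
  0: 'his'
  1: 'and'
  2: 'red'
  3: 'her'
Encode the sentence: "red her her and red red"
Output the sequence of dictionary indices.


Look up each word in the dictionary:
  'red' -> 2
  'her' -> 3
  'her' -> 3
  'and' -> 1
  'red' -> 2
  'red' -> 2

Encoded: [2, 3, 3, 1, 2, 2]


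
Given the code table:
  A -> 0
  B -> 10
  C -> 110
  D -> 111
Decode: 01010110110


Decoding:
0 -> A
10 -> B
10 -> B
110 -> C
110 -> C


Result: ABBCC


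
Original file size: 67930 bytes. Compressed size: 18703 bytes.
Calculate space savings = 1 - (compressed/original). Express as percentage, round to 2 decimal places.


ratio = compressed/original = 18703/67930 = 0.275328
savings = 1 - ratio = 1 - 0.275328 = 0.724672
as a percentage: 0.724672 * 100 = 72.47%

Space savings = 1 - 18703/67930 = 72.47%


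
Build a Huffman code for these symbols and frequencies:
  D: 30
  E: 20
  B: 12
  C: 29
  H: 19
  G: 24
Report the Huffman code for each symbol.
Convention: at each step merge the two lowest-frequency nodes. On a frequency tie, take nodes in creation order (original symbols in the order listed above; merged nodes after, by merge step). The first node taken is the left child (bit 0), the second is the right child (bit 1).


Huffman tree construction:
Step 1: Merge B(12) + H(19) = 31
Step 2: Merge E(20) + G(24) = 44
Step 3: Merge C(29) + D(30) = 59
Step 4: Merge (B+H)(31) + (E+G)(44) = 75
Step 5: Merge (C+D)(59) + ((B+H)+(E+G))(75) = 134
Read each symbol's code off the tree from the root (left child = 0, right child = 1).

Codes:
  D: 01 (length 2)
  E: 110 (length 3)
  B: 100 (length 3)
  C: 00 (length 2)
  H: 101 (length 3)
  G: 111 (length 3)
Average code length: 343/134 = 2.5597 bits/symbol


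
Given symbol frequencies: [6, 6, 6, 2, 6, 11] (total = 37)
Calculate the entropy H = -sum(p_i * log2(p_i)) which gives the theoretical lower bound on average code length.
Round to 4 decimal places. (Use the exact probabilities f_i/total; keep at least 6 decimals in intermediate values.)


Per-symbol terms -p_i * log2(p_i) with p_i = f_i/37:
  p = 6/37 = 0.162162: log2(p) = -2.624491, -p*log2(p) = 0.425593
  p = 6/37 = 0.162162: log2(p) = -2.624491, -p*log2(p) = 0.425593
  p = 6/37 = 0.162162: log2(p) = -2.624491, -p*log2(p) = 0.425593
  p = 2/37 = 0.054054: log2(p) = -4.209453, -p*log2(p) = 0.227538
  p = 6/37 = 0.162162: log2(p) = -2.624491, -p*log2(p) = 0.425593
  p = 11/37 = 0.297297: log2(p) = -1.750022, -p*log2(p) = 0.520277
H = 0.425593 + 0.425593 + 0.425593 + 0.227538 + 0.425593 + 0.520277 = 2.450187

H = 2.4502 bits/symbol


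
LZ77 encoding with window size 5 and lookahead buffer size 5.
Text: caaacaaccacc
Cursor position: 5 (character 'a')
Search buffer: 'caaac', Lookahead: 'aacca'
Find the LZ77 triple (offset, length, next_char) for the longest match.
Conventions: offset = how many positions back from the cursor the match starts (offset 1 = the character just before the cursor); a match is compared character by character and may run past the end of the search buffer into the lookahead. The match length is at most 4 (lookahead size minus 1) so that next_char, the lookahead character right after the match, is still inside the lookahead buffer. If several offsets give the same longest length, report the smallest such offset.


Try each offset into the search buffer:
  offset=1 (pos 4, char 'c'): match length 0
  offset=2 (pos 3, char 'a'): match length 1
  offset=3 (pos 2, char 'a'): match length 3
  offset=4 (pos 1, char 'a'): match length 2
  offset=5 (pos 0, char 'c'): match length 0
Longest match has length 3 at offset 3.
next_char = character at position 5 + 3 = 8 -> 'c'

Best match: offset=3, length=3 (matching 'aac' starting at position 2)
LZ77 triple: (3, 3, 'c')


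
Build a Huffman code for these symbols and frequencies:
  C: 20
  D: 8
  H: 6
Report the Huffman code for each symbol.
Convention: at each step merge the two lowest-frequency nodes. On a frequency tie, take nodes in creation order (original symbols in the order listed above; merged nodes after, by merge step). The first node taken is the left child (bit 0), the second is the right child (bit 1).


Huffman tree construction:
Step 1: Merge H(6) + D(8) = 14
Step 2: Merge (H+D)(14) + C(20) = 34
Read each symbol's code off the tree from the root (left child = 0, right child = 1).

Codes:
  C: 1 (length 1)
  D: 01 (length 2)
  H: 00 (length 2)
Average code length: 48/34 = 1.4118 bits/symbol


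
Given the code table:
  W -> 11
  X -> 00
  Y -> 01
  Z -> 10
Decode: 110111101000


Decoding:
11 -> W
01 -> Y
11 -> W
10 -> Z
10 -> Z
00 -> X


Result: WYWZZX


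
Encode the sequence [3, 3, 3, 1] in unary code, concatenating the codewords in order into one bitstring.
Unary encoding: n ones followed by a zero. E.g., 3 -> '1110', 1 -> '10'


Encode each number as n ones followed by a terminating 0:
  3 -> 1110 (4 bits)
  3 -> 1110 (4 bits)
  3 -> 1110 (4 bits)
  1 -> 10 (2 bits)
Total length = 4 + 4 + 4 + 2 = 14 bits.

Unary([3, 3, 3, 1]) = 11101110111010 (14 bits)


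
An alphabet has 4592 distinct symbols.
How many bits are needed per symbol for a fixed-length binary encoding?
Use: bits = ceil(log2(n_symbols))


log2(4592) = 12.1649
Bracket: 2^12 = 4096 < 4592 <= 2^13 = 8192
So ceil(log2(4592)) = 13

bits = ceil(log2(4592)) = ceil(12.1649) = 13 bits


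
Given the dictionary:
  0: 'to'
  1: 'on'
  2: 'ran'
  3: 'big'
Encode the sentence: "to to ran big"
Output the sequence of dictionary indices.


Look up each word in the dictionary:
  'to' -> 0
  'to' -> 0
  'ran' -> 2
  'big' -> 3

Encoded: [0, 0, 2, 3]


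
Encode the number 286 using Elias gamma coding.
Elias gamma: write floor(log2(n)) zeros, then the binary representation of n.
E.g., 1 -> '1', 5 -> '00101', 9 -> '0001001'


num_bits = floor(log2(286)) + 1 = 9
leading_zeros = num_bits - 1 = 8
binary(286) = 100011110

Elias gamma(286) = '00000000' + '100011110' = 00000000100011110 (17 bits)


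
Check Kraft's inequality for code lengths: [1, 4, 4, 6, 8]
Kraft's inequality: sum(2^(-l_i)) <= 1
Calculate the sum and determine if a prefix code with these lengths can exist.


Sum = 2^(-1) + 2^(-4) + 2^(-4) + 2^(-6) + 2^(-8)
    = 0.5 + 0.0625 + 0.0625 + 0.015625 + 0.00390625
    = 165/256 = 0.64453125
Since 0.64453125 <= 1, Kraft's inequality IS satisfied.
A prefix code with these lengths CAN exist.

Kraft sum = 0.64453125. Satisfied.


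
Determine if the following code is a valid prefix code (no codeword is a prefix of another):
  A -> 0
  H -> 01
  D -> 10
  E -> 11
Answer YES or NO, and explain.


Checking each pair (does one codeword prefix another?):
  A='0' vs H='01': prefix -- VIOLATION

NO -- this is NOT a valid prefix code. A (0) is a prefix of H (01).


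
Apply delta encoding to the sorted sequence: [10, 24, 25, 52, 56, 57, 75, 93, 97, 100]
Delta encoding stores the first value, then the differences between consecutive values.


First value: 10
Deltas:
  24 - 10 = 14
  25 - 24 = 1
  52 - 25 = 27
  56 - 52 = 4
  57 - 56 = 1
  75 - 57 = 18
  93 - 75 = 18
  97 - 93 = 4
  100 - 97 = 3


Delta encoded: [10, 14, 1, 27, 4, 1, 18, 18, 4, 3]


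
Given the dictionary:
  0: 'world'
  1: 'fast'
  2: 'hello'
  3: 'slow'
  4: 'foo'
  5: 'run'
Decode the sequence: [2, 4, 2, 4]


Look up each index in the dictionary:
  2 -> 'hello'
  4 -> 'foo'
  2 -> 'hello'
  4 -> 'foo'

Decoded: "hello foo hello foo"


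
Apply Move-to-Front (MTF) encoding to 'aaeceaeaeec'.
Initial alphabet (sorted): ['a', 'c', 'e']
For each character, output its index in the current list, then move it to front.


MTF encoding:
'a': index 0 in ['a', 'c', 'e'] -> ['a', 'c', 'e']
'a': index 0 in ['a', 'c', 'e'] -> ['a', 'c', 'e']
'e': index 2 in ['a', 'c', 'e'] -> ['e', 'a', 'c']
'c': index 2 in ['e', 'a', 'c'] -> ['c', 'e', 'a']
'e': index 1 in ['c', 'e', 'a'] -> ['e', 'c', 'a']
'a': index 2 in ['e', 'c', 'a'] -> ['a', 'e', 'c']
'e': index 1 in ['a', 'e', 'c'] -> ['e', 'a', 'c']
'a': index 1 in ['e', 'a', 'c'] -> ['a', 'e', 'c']
'e': index 1 in ['a', 'e', 'c'] -> ['e', 'a', 'c']
'e': index 0 in ['e', 'a', 'c'] -> ['e', 'a', 'c']
'c': index 2 in ['e', 'a', 'c'] -> ['c', 'e', 'a']


Output: [0, 0, 2, 2, 1, 2, 1, 1, 1, 0, 2]


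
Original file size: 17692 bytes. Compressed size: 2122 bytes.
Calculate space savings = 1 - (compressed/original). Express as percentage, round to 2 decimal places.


ratio = compressed/original = 2122/17692 = 0.119941
savings = 1 - ratio = 1 - 0.119941 = 0.880059
as a percentage: 0.880059 * 100 = 88.01%

Space savings = 1 - 2122/17692 = 88.01%


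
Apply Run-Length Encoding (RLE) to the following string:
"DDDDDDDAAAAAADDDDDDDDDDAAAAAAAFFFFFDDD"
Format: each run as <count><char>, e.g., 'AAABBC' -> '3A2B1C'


Scanning runs left to right:
  i=0: run of 'D' x 7 -> '7D'
  i=7: run of 'A' x 6 -> '6A'
  i=13: run of 'D' x 10 -> '10D'
  i=23: run of 'A' x 7 -> '7A'
  i=30: run of 'F' x 5 -> '5F'
  i=35: run of 'D' x 3 -> '3D'

RLE = 7D6A10D7A5F3D


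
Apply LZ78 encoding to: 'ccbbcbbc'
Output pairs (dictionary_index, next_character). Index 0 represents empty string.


LZ78 encoding steps:
Dictionary: {0: ''}
Step 1: w='' (idx 0), next='c' -> output (0, 'c'), add 'c' as idx 1
Step 2: w='c' (idx 1), next='b' -> output (1, 'b'), add 'cb' as idx 2
Step 3: w='' (idx 0), next='b' -> output (0, 'b'), add 'b' as idx 3
Step 4: w='cb' (idx 2), next='b' -> output (2, 'b'), add 'cbb' as idx 4
Step 5: w='c' (idx 1), end of input -> output (1, '')


Encoded: [(0, 'c'), (1, 'b'), (0, 'b'), (2, 'b'), (1, '')]


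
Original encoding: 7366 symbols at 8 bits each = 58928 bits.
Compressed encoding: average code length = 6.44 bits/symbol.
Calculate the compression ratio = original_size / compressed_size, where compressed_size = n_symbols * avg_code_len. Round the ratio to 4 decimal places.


original_size = n_symbols * orig_bits = 7366 * 8 = 58928 bits
compressed_size = n_symbols * avg_code_len = 7366 * 6.44 = 47437.04 bits
ratio = original_size / compressed_size = 58928 / 47437.04 = 1.2422

Compression ratio = 1.2422


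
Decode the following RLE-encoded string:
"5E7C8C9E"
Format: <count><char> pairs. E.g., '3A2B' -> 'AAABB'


Expanding each <count><char> pair:
  5E -> 'EEEEE'
  7C -> 'CCCCCCC'
  8C -> 'CCCCCCCC'
  9E -> 'EEEEEEEEE'

Decoded = EEEEECCCCCCCCCCCCCCCEEEEEEEEE


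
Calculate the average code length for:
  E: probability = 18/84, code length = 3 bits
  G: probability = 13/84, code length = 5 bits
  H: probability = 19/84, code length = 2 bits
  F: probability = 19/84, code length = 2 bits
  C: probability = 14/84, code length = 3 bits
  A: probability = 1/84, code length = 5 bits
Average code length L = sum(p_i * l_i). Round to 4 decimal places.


Weighted contributions p_i * l_i:
  E: (18/84) * 3 = 54/84
  G: (13/84) * 5 = 65/84
  H: (19/84) * 2 = 38/84
  F: (19/84) * 2 = 38/84
  C: (14/84) * 3 = 42/84
  A: (1/84) * 5 = 5/84
Sum = (54 + 65 + 38 + 38 + 42 + 5)/84 = 242/84

L = 242/84 = 2.8810 bits/symbol
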